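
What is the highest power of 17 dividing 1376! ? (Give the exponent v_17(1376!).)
v_17(1376!) = 84

Legendre's formula: v_p(n!) = Σ_{k ≥ 1} ⌊n / p^k⌋. For p = 17, n = 1376, the terms are:
  ⌊1376/17^1⌋ = ⌊1376/17⌋ = 80
  ⌊1376/17^2⌋ = ⌊1376/289⌋ = 4
(the next term ⌊1376/17^3⌋ = 0, terminating the sum). Summing: v_17(1376!) = 80 + 4 = 84.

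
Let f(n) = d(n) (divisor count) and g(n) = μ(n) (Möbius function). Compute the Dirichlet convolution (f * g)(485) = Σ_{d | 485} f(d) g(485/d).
(d * μ)(485) = 1

Divisors of 485: [1, 5, 97, 485]. For each d | 485:
  d = 1: d(1) · μ(485/1) = 1 · 1 = 1
  d = 5: d(5) · μ(485/5) = 2 · -1 = -2
  d = 97: d(97) · μ(485/97) = 2 · -1 = -2
  d = 485: d(485) · μ(485/485) = 4 · 1 = 4
Summing: (d * μ)(485) = 1 + -2 + -2 + 4 = 1.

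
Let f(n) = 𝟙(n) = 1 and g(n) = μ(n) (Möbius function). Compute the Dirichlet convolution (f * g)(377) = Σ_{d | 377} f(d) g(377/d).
(𝟙 * μ)(377) = 0

Divisors of 377: [1, 13, 29, 377]. For each d | 377:
  d = 1: 𝟙(1) · μ(377/1) = 1 · 1 = 1
  d = 13: 𝟙(13) · μ(377/13) = 1 · -1 = -1
  d = 29: 𝟙(29) · μ(377/29) = 1 · -1 = -1
  d = 377: 𝟙(377) · μ(377/377) = 1 · 1 = 1
Summing: (𝟙 * μ)(377) = 1 + -1 + -1 + 1 = 0.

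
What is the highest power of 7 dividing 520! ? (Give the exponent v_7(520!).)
v_7(520!) = 85

Legendre's formula: v_p(n!) = Σ_{k ≥ 1} ⌊n / p^k⌋. For p = 7, n = 520, the terms are:
  ⌊520/7^1⌋ = ⌊520/7⌋ = 74
  ⌊520/7^2⌋ = ⌊520/49⌋ = 10
  ⌊520/7^3⌋ = ⌊520/343⌋ = 1
(the next term ⌊520/7^4⌋ = 0, terminating the sum). Summing: v_7(520!) = 74 + 10 + 1 = 85.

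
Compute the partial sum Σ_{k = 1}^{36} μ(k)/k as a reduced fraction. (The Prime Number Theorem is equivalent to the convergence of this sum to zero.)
Σ μ(k)/k = 2562470143/100280245065

Values of μ(k) for 1 ≤ k ≤ 36: μ(1) = 1, μ(2) = -1, μ(3) = -1, μ(5) = -1, μ(6) = 1, μ(7) = -1, μ(10) = 1, μ(11) = -1, μ(13) = -1, μ(14) = 1, μ(15) = 1, μ(17) = -1, μ(19) = -1, μ(21) = 1, μ(22) = 1, μ(23) = -1, μ(26) = 1, μ(29) = -1, μ(30) = -1, μ(31) = -1, μ(33) = 1, μ(34) = 1, μ(35) = 1, with μ = 0 on non-squarefree integers. Summing μ(k)/k for k where μ(k) ≠ 0 gives 2562470143/100280245065 ≈ 0.0256. (PNT ⟺ this sum → 0 as n → ∞.)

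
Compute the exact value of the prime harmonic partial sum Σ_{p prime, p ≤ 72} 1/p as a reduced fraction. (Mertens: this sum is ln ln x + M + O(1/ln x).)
Σ 1/p = 972416614407737400870501653/557940830126698960967415390

π(72) = 20, so the primes ≤ 72 are [2, 3, 5, 7, 11, 13, 17, 19, 23, 29, 31, 37, 41, 43, 47, 53, 59, 61, 67, 71]. Summing 1/p over these primes: 972416614407737400870501653/557940830126698960967415390 ≈ 1.7429. Mertens estimate ln ln(72) + 0.2615 ≈ 1.7147.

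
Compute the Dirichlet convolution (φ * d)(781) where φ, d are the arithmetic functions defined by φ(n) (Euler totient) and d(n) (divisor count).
(φ * d)(781) = 864

Divisors of 781: [1, 11, 71, 781]. For each d | 781:
  d = 1: φ(1) · d(781/1) = 1 · 4 = 4
  d = 11: φ(11) · d(781/11) = 10 · 2 = 20
  d = 71: φ(71) · d(781/71) = 70 · 2 = 140
  d = 781: φ(781) · d(781/781) = 700 · 1 = 700
Summing: (φ * d)(781) = 4 + 20 + 140 + 700 = 864.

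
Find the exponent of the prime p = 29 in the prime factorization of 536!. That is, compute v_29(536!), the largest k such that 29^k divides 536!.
v_29(536!) = 18

Legendre's formula: v_p(n!) = Σ_{k ≥ 1} ⌊n / p^k⌋. For p = 29, n = 536, the terms are:
  ⌊536/29^1⌋ = ⌊536/29⌋ = 18
(the next term ⌊536/29^2⌋ = 0, terminating the sum). Summing: v_29(536!) = 18 = 18.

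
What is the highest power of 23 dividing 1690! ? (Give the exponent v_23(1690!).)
v_23(1690!) = 76

Legendre's formula: v_p(n!) = Σ_{k ≥ 1} ⌊n / p^k⌋. For p = 23, n = 1690, the terms are:
  ⌊1690/23^1⌋ = ⌊1690/23⌋ = 73
  ⌊1690/23^2⌋ = ⌊1690/529⌋ = 3
(the next term ⌊1690/23^3⌋ = 0, terminating the sum). Summing: v_23(1690!) = 73 + 3 = 76.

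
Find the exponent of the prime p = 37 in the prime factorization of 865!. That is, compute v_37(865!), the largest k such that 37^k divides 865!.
v_37(865!) = 23

Legendre's formula: v_p(n!) = Σ_{k ≥ 1} ⌊n / p^k⌋. For p = 37, n = 865, the terms are:
  ⌊865/37^1⌋ = ⌊865/37⌋ = 23
(the next term ⌊865/37^2⌋ = 0, terminating the sum). Summing: v_37(865!) = 23 = 23.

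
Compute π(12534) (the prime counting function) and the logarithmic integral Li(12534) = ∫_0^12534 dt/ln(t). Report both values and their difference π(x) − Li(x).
π(12534) = 1496;  Li(12534) ≈ 1517.82;  π(x) − Li(x) ≈ -21.82.

Direct count of primes ≤ 12534 gives π(12534) = 1496. Numerical evaluation of the logarithmic integral gives Li(12534) ≈ 1517.82. The difference π(x) − Li(x) ≈ -21.82 is typically negative for small/moderate x (Li(x) overestimates), though Littlewood's theorem shows this sign changes infinitely often.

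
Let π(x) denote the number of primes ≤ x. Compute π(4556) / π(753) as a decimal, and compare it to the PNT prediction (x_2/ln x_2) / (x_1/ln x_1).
π(4556)/π(753) = 617/133 ≈ 4.6391;  PNT prediction ≈ 4.7576.

π(753) = 133 and π(4556) = 617, so π(4556)/π(753) ≈ 4.6391. The PNT-predicted ratio is (4556/ln(4556)) / (753/ln(753)) ≈ 4.7576. The two agree to within a few percent, as expected.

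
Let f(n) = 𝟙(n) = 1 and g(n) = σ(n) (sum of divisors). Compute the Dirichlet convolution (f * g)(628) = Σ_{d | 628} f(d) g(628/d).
(𝟙 * σ)(628) = 1749

Divisors of 628: [1, 2, 4, 157, 314, 628]. For each d | 628:
  d = 1: 𝟙(1) · σ(628/1) = 1 · 1106 = 1106
  d = 2: 𝟙(2) · σ(628/2) = 1 · 474 = 474
  d = 4: 𝟙(4) · σ(628/4) = 1 · 158 = 158
  d = 157: 𝟙(157) · σ(628/157) = 1 · 7 = 7
  d = 314: 𝟙(314) · σ(628/314) = 1 · 3 = 3
  d = 628: 𝟙(628) · σ(628/628) = 1 · 1 = 1
Summing: (𝟙 * σ)(628) = 1106 + 474 + 158 + 7 + 3 + 1 = 1749.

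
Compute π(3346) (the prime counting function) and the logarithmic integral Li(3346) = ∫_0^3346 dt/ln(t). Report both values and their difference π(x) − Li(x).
π(3346) = 471;  Li(3346) ≈ 485.68;  π(x) − Li(x) ≈ -14.68.

Direct count of primes ≤ 3346 gives π(3346) = 471. Numerical evaluation of the logarithmic integral gives Li(3346) ≈ 485.68. The difference π(x) − Li(x) ≈ -14.68 is typically negative for small/moderate x (Li(x) overestimates), though Littlewood's theorem shows this sign changes infinitely often.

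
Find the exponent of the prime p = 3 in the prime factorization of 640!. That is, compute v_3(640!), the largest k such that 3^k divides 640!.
v_3(640!) = 316

Legendre's formula: v_p(n!) = Σ_{k ≥ 1} ⌊n / p^k⌋. For p = 3, n = 640, the terms are:
  ⌊640/3^1⌋ = ⌊640/3⌋ = 213
  ⌊640/3^2⌋ = ⌊640/9⌋ = 71
  ⌊640/3^3⌋ = ⌊640/27⌋ = 23
  ⌊640/3^4⌋ = ⌊640/81⌋ = 7
  ⌊640/3^5⌋ = ⌊640/243⌋ = 2
(the next term ⌊640/3^6⌋ = 0, terminating the sum). Summing: v_3(640!) = 213 + 71 + 23 + 7 + 2 = 316.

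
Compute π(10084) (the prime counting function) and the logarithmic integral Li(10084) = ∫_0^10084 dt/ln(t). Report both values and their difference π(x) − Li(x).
π(10084) = 1237;  Li(10084) ≈ 1255.25;  π(x) − Li(x) ≈ -18.25.

Direct count of primes ≤ 10084 gives π(10084) = 1237. Numerical evaluation of the logarithmic integral gives Li(10084) ≈ 1255.25. The difference π(x) − Li(x) ≈ -18.25 is typically negative for small/moderate x (Li(x) overestimates), though Littlewood's theorem shows this sign changes infinitely often.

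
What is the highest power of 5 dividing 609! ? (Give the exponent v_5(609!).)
v_5(609!) = 149

Legendre's formula: v_p(n!) = Σ_{k ≥ 1} ⌊n / p^k⌋. For p = 5, n = 609, the terms are:
  ⌊609/5^1⌋ = ⌊609/5⌋ = 121
  ⌊609/5^2⌋ = ⌊609/25⌋ = 24
  ⌊609/5^3⌋ = ⌊609/125⌋ = 4
(the next term ⌊609/5^4⌋ = 0, terminating the sum). Summing: v_5(609!) = 121 + 24 + 4 = 149.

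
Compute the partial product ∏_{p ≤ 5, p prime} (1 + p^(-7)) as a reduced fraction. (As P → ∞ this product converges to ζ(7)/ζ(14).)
∏ = 306266941/303750000

The primes p ≤ 5 are [2, 3, 5]. For each, (1 + 1/p^7) = (p^7 + 1)/p^7. Multiplying these fractions over p ∈ [2, 3, 5] gives 306266941/303750000. (In the limit P → ∞ this tends to ζ(7)/ζ(14).)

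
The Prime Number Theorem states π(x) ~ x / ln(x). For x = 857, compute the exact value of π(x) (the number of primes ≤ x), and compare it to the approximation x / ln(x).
π(857) = 148;  x/ln(x) ≈ 126.90;  relative error ≈ 14.26%.

Directly count primes up to 857: π(857) = 148. The PNT approximation gives 857/ln(857) ≈ 857/6.75344 ≈ 126.90. Relative error (π(x) − x/ln(x)) / π(x) ≈ 14.26%; the approximation is known to undercount slightly (Li(x) is a better estimate).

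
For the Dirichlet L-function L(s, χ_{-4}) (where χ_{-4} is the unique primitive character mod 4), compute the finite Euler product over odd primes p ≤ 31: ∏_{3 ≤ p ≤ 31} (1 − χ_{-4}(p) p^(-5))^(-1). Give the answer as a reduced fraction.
∏ = 52015810615424538455317584769582112629834289625/52216435813704314792391924764477903837266444288

The odd primes p ≤ 31 are [3, 5, 7, 11, 13, 17, 19, 23, 29, 31]. For each, χ(p) = 1 if p ≡ 1 mod 4, χ(p) = −1 if p ≡ 3 mod 4. Taking (1 − χ(p)/p^5)^(-1) = p^5/(p^5 − χ(p)): (1 − (-1)/3^5)^(-1) · (1 − (1)/5^5)^(-1) · (1 − (-1)/7^5)^(-1) · (1 − (-1)/11^5)^(-1) · (1 − (1)/13^5)^(-1) · (1 − (1)/17^5)^(-1) · (1 − (-1)/19^5)^(-1) · (1 − (-1)/23^5)^(-1) · (1 − (1)/29^5)^(-1) · (1 − (-1)/31^5)^(-1) = 52015810615424538455317584769582112629834289625/52216435813704314792391924764477903837266444288.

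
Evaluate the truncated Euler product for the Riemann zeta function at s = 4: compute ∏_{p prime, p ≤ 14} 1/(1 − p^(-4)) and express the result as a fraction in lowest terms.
∏ = 11033033011/10194124800

The primes p ≤ 14 are [2, 3, 5, 7, 11, 13]. For each prime, (1 − 1/p^4)^(-1) = p^4 / (p^4 − 1). The product is (1 − 1/2^4)^(-1), (1 − 1/3^4)^(-1), (1 − 1/5^4)^(-1), (1 − 1/7^4)^(-1), (1 − 1/11^4)^(-1), (1 − 1/13^4)^(-1) = ∏ p^4 / (p^4 − 1) = 11033033011/10194124800.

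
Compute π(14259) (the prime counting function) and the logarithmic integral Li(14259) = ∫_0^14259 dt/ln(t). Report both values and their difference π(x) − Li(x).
π(14259) = 1675;  Li(14259) ≈ 1699.36;  π(x) − Li(x) ≈ -24.36.

Direct count of primes ≤ 14259 gives π(14259) = 1675. Numerical evaluation of the logarithmic integral gives Li(14259) ≈ 1699.36. The difference π(x) − Li(x) ≈ -24.36 is typically negative for small/moderate x (Li(x) overestimates), though Littlewood's theorem shows this sign changes infinitely often.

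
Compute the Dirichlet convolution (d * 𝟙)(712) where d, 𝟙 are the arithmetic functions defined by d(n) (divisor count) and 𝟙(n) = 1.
(d * 𝟙)(712) = 30

Divisors of 712: [1, 2, 4, 8, 89, 178, 356, 712]. For each d | 712:
  d = 1: d(1) · 𝟙(712/1) = 1 · 1 = 1
  d = 2: d(2) · 𝟙(712/2) = 2 · 1 = 2
  d = 4: d(4) · 𝟙(712/4) = 3 · 1 = 3
  d = 8: d(8) · 𝟙(712/8) = 4 · 1 = 4
  d = 89: d(89) · 𝟙(712/89) = 2 · 1 = 2
  d = 178: d(178) · 𝟙(712/178) = 4 · 1 = 4
  d = 356: d(356) · 𝟙(712/356) = 6 · 1 = 6
  d = 712: d(712) · 𝟙(712/712) = 8 · 1 = 8
Summing: (d * 𝟙)(712) = 1 + 2 + 3 + 4 + 2 + 4 + 6 + 8 = 30.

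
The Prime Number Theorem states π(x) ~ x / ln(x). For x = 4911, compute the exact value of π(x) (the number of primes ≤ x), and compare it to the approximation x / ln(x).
π(4911) = 656;  x/ln(x) ≈ 577.82;  relative error ≈ 11.92%.

Directly count primes up to 4911: π(4911) = 656. The PNT approximation gives 4911/ln(4911) ≈ 4911/8.49923 ≈ 577.82. Relative error (π(x) − x/ln(x)) / π(x) ≈ 11.92%; the approximation is known to undercount slightly (Li(x) is a better estimate).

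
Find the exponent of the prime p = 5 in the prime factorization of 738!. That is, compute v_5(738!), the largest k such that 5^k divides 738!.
v_5(738!) = 182

Legendre's formula: v_p(n!) = Σ_{k ≥ 1} ⌊n / p^k⌋. For p = 5, n = 738, the terms are:
  ⌊738/5^1⌋ = ⌊738/5⌋ = 147
  ⌊738/5^2⌋ = ⌊738/25⌋ = 29
  ⌊738/5^3⌋ = ⌊738/125⌋ = 5
  ⌊738/5^4⌋ = ⌊738/625⌋ = 1
(the next term ⌊738/5^5⌋ = 0, terminating the sum). Summing: v_5(738!) = 147 + 29 + 5 + 1 = 182.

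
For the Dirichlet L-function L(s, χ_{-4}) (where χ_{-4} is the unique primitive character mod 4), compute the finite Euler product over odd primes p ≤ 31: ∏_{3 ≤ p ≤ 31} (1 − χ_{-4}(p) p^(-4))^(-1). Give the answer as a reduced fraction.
∏ = 1870816715381797956556539609218365/1891731462842378884815364370202624

The odd primes p ≤ 31 are [3, 5, 7, 11, 13, 17, 19, 23, 29, 31]. For each, χ(p) = 1 if p ≡ 1 mod 4, χ(p) = −1 if p ≡ 3 mod 4. Taking (1 − χ(p)/p^4)^(-1) = p^4/(p^4 − χ(p)): (1 − (-1)/3^4)^(-1) · (1 − (1)/5^4)^(-1) · (1 − (-1)/7^4)^(-1) · (1 − (-1)/11^4)^(-1) · (1 − (1)/13^4)^(-1) · (1 − (1)/17^4)^(-1) · (1 − (-1)/19^4)^(-1) · (1 − (-1)/23^4)^(-1) · (1 − (1)/29^4)^(-1) · (1 − (-1)/31^4)^(-1) = 1870816715381797956556539609218365/1891731462842378884815364370202624.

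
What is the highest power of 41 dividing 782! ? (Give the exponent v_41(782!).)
v_41(782!) = 19

Legendre's formula: v_p(n!) = Σ_{k ≥ 1} ⌊n / p^k⌋. For p = 41, n = 782, the terms are:
  ⌊782/41^1⌋ = ⌊782/41⌋ = 19
(the next term ⌊782/41^2⌋ = 0, terminating the sum). Summing: v_41(782!) = 19 = 19.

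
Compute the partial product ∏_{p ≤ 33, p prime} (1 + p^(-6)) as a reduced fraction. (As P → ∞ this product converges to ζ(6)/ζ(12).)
∏ = 27817995139941732182652708678753385001734002671757520/27350499395438163022926501194256392285250955967934357

The primes p ≤ 33 are [2, 3, 5, 7, 11, 13, 17, 19, 23, 29, 31]. For each, (1 + 1/p^6) = (p^6 + 1)/p^6. Multiplying these fractions over p ∈ [2, 3, 5, 7, 11, 13, 17, 19, 23, 29, 31] gives 27817995139941732182652708678753385001734002671757520/27350499395438163022926501194256392285250955967934357. (In the limit P → ∞ this tends to ζ(6)/ζ(12).)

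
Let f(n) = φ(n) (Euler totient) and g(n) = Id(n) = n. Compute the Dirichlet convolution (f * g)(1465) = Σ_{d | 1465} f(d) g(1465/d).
(φ * Id)(1465) = 5265

Divisors of 1465: [1, 5, 293, 1465]. For each d | 1465:
  d = 1: φ(1) · Id(1465/1) = 1 · 1465 = 1465
  d = 5: φ(5) · Id(1465/5) = 4 · 293 = 1172
  d = 293: φ(293) · Id(1465/293) = 292 · 5 = 1460
  d = 1465: φ(1465) · Id(1465/1465) = 1168 · 1 = 1168
Summing: (φ * Id)(1465) = 1465 + 1172 + 1460 + 1168 = 5265.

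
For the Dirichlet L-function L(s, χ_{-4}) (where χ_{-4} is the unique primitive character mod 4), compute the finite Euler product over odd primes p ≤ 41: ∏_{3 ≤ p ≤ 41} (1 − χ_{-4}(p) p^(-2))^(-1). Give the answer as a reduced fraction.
∏ = 229680782632694823859/250495395975659520000

The odd primes p ≤ 41 are [3, 5, 7, 11, 13, 17, 19, 23, 29, 31, 37, 41]. For each, χ(p) = 1 if p ≡ 1 mod 4, χ(p) = −1 if p ≡ 3 mod 4. Taking (1 − χ(p)/p^2)^(-1) = p^2/(p^2 − χ(p)): (1 − (-1)/3^2)^(-1) · (1 − (1)/5^2)^(-1) · (1 − (-1)/7^2)^(-1) · (1 − (-1)/11^2)^(-1) · (1 − (1)/13^2)^(-1) · (1 − (1)/17^2)^(-1) · (1 − (-1)/19^2)^(-1) · (1 − (-1)/23^2)^(-1) · (1 − (1)/29^2)^(-1) · (1 − (-1)/31^2)^(-1) · (1 − (1)/37^2)^(-1) · (1 − (1)/41^2)^(-1) = 229680782632694823859/250495395975659520000.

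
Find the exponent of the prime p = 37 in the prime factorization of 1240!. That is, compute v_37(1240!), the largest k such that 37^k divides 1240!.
v_37(1240!) = 33

Legendre's formula: v_p(n!) = Σ_{k ≥ 1} ⌊n / p^k⌋. For p = 37, n = 1240, the terms are:
  ⌊1240/37^1⌋ = ⌊1240/37⌋ = 33
(the next term ⌊1240/37^2⌋ = 0, terminating the sum). Summing: v_37(1240!) = 33 = 33.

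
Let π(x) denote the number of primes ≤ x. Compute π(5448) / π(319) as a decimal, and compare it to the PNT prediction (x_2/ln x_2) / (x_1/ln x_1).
π(5448)/π(319) = 720/66 ≈ 10.9091;  PNT prediction ≈ 11.4448.

π(319) = 66 and π(5448) = 720, so π(5448)/π(319) ≈ 10.9091. The PNT-predicted ratio is (5448/ln(5448)) / (319/ln(319)) ≈ 11.4448. The two agree to within a few percent, as expected.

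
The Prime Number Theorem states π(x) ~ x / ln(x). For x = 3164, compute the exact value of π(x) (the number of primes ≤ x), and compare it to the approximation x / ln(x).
π(3164) = 447;  x/ln(x) ≈ 392.58;  relative error ≈ 12.18%.

Directly count primes up to 3164: π(3164) = 447. The PNT approximation gives 3164/ln(3164) ≈ 3164/8.05959 ≈ 392.58. Relative error (π(x) − x/ln(x)) / π(x) ≈ 12.18%; the approximation is known to undercount slightly (Li(x) is a better estimate).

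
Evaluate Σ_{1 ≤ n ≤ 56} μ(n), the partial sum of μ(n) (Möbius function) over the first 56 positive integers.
Σ_{n ≤ 56} μ(n) = -2

Compute μ(n) for each 1 ≤ n ≤ 56: μ(1) = 1, μ(2) = -1, μ(3) = -1, μ(4) = 0, μ(5) = -1, μ(6) = 1, μ(7) = -1, μ(8) = 0, μ(9) = 0, μ(10) = 1, μ(11) = -1, μ(12) = 0, μ(13) = -1, μ(14) = 1, μ(15) = 1, μ(16) = 0, μ(17) = -1, μ(18) = 0, μ(19) = -1, μ(20) = 0, μ(21) = 1, μ(22) = 1, μ(23) = -1, μ(24) = 0, μ(25) = 0, μ(26) = 1, μ(27) = 0, μ(28) = 0, μ(29) = -1, μ(30) = -1, μ(31) = -1, μ(32) = 0, μ(33) = 1, μ(34) = 1, μ(35) = 1, μ(36) = 0, μ(37) = -1, μ(38) = 1, μ(39) = 1, μ(40) = 0, μ(41) = -1, μ(42) = -1, μ(43) = -1, μ(44) = 0, μ(45) = 0, μ(46) = 1, μ(47) = -1, μ(48) = 0, μ(49) = 0, μ(50) = 0, μ(51) = 1, μ(52) = 0, μ(53) = -1, μ(54) = 0, μ(55) = 1, μ(56) = 0. Summing all 56 values: -2. (Mertens function M(x) = Σ_{n ≤ x} μ(n); on average M(x) should be small (PNT ⟺ M(x) = o(x)).)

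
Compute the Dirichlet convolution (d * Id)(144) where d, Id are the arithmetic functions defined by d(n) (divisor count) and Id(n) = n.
(d * Id)(144) = 1026

Divisors of 144: [1, 2, 3, 4, 6, 8, 9, 12, 16, 18, 24, 36, 48, 72, 144]. For each d | 144:
  d = 1: d(1) · Id(144/1) = 1 · 144 = 144
  d = 2: d(2) · Id(144/2) = 2 · 72 = 144
  d = 3: d(3) · Id(144/3) = 2 · 48 = 96
  d = 4: d(4) · Id(144/4) = 3 · 36 = 108
  d = 6: d(6) · Id(144/6) = 4 · 24 = 96
  d = 8: d(8) · Id(144/8) = 4 · 18 = 72
  d = 9: d(9) · Id(144/9) = 3 · 16 = 48
  d = 12: d(12) · Id(144/12) = 6 · 12 = 72
  d = 16: d(16) · Id(144/16) = 5 · 9 = 45
  d = 18: d(18) · Id(144/18) = 6 · 8 = 48
  d = 24: d(24) · Id(144/24) = 8 · 6 = 48
  d = 36: d(36) · Id(144/36) = 9 · 4 = 36
  d = 48: d(48) · Id(144/48) = 10 · 3 = 30
  d = 72: d(72) · Id(144/72) = 12 · 2 = 24
  d = 144: d(144) · Id(144/144) = 15 · 1 = 15
Summing: (d * Id)(144) = 144 + 144 + 96 + 108 + 96 + 72 + 48 + 72 + 45 + 48 + 48 + 36 + 30 + 24 + 15 = 1026.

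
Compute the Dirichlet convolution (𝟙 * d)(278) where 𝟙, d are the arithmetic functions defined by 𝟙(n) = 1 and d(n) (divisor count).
(𝟙 * d)(278) = 9

Divisors of 278: [1, 2, 139, 278]. For each d | 278:
  d = 1: 𝟙(1) · d(278/1) = 1 · 4 = 4
  d = 2: 𝟙(2) · d(278/2) = 1 · 2 = 2
  d = 139: 𝟙(139) · d(278/139) = 1 · 2 = 2
  d = 278: 𝟙(278) · d(278/278) = 1 · 1 = 1
Summing: (𝟙 * d)(278) = 4 + 2 + 2 + 1 = 9.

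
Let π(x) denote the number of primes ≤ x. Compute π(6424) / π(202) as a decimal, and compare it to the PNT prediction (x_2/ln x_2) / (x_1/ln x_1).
π(6424)/π(202) = 835/46 ≈ 18.1522;  PNT prediction ≈ 19.2538.

π(202) = 46 and π(6424) = 835, so π(6424)/π(202) ≈ 18.1522. The PNT-predicted ratio is (6424/ln(6424)) / (202/ln(202)) ≈ 19.2538. The two agree to within a few percent, as expected.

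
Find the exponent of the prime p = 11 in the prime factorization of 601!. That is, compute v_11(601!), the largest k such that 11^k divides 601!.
v_11(601!) = 58

Legendre's formula: v_p(n!) = Σ_{k ≥ 1} ⌊n / p^k⌋. For p = 11, n = 601, the terms are:
  ⌊601/11^1⌋ = ⌊601/11⌋ = 54
  ⌊601/11^2⌋ = ⌊601/121⌋ = 4
(the next term ⌊601/11^3⌋ = 0, terminating the sum). Summing: v_11(601!) = 54 + 4 = 58.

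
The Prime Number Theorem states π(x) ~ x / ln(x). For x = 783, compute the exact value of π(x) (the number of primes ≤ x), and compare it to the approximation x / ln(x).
π(783) = 137;  x/ln(x) ≈ 117.51;  relative error ≈ 14.22%.

Directly count primes up to 783: π(783) = 137. The PNT approximation gives 783/ln(783) ≈ 783/6.66313 ≈ 117.51. Relative error (π(x) − x/ln(x)) / π(x) ≈ 14.22%; the approximation is known to undercount slightly (Li(x) is a better estimate).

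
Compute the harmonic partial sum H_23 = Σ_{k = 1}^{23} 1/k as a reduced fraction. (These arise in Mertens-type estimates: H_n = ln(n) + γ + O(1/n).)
H_23 = 444316699/118982864

Direct summation: H_23 = 1 + 1/2 + ... + 1/23. The least common denominator is lcm(1, ..., 23) = 5354228880; over this denominator the numerator is 5354228880 + 2677114440 + 1784742960 + 1338557220 + 1070845776 + 892371480 + 764889840 + 669278610 + 594914320 + 535422888 + 486748080 + 446185740 + 411863760 + 382444920 + 356948592 + 334639305 + 314954640 + 297457160 + 281801520 + 267711444 + 254963280 + 243374040 + 232792560 = 19994251455, so H_23 = 19994251455/5354228880; reducing by gcd(19994251455, 5354228880) = 45 gives 444316699/118982864 ≈ 3.73429. (The PNT-adjacent estimate ln(23) + γ ≈ 3.71271 matches within O(1/n).)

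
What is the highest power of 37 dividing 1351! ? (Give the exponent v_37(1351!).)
v_37(1351!) = 36

Legendre's formula: v_p(n!) = Σ_{k ≥ 1} ⌊n / p^k⌋. For p = 37, n = 1351, the terms are:
  ⌊1351/37^1⌋ = ⌊1351/37⌋ = 36
(the next term ⌊1351/37^2⌋ = 0, terminating the sum). Summing: v_37(1351!) = 36 = 36.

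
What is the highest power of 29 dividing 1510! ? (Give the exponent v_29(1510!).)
v_29(1510!) = 53

Legendre's formula: v_p(n!) = Σ_{k ≥ 1} ⌊n / p^k⌋. For p = 29, n = 1510, the terms are:
  ⌊1510/29^1⌋ = ⌊1510/29⌋ = 52
  ⌊1510/29^2⌋ = ⌊1510/841⌋ = 1
(the next term ⌊1510/29^3⌋ = 0, terminating the sum). Summing: v_29(1510!) = 52 + 1 = 53.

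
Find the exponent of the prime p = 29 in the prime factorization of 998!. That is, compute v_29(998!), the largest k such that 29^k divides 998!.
v_29(998!) = 35

Legendre's formula: v_p(n!) = Σ_{k ≥ 1} ⌊n / p^k⌋. For p = 29, n = 998, the terms are:
  ⌊998/29^1⌋ = ⌊998/29⌋ = 34
  ⌊998/29^2⌋ = ⌊998/841⌋ = 1
(the next term ⌊998/29^3⌋ = 0, terminating the sum). Summing: v_29(998!) = 34 + 1 = 35.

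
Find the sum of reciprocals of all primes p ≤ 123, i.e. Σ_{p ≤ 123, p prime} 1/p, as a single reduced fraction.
Σ 1/p = 58472171373748331322981543916880425472323867753/31610054640417607788145206291543662493274686990

π(123) = 30, so the primes ≤ 123 are [2, 3, 5, 7, 11, 13, 17, 19, 23, 29, 31, 37, 41, 43, 47, 53, 59, 61, 67, 71, 73, 79, 83, 89, 97, 101, 103, 107, 109, 113]. Summing 1/p over these primes: 58472171373748331322981543916880425472323867753/31610054640417607788145206291543662493274686990 ≈ 1.8498. Mertens estimate ln ln(123) + 0.2615 ≈ 1.8326.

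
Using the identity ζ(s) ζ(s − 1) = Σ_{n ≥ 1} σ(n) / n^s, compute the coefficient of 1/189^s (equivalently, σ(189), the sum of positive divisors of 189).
σ(189) = 320

In the product (Σ m^0/m^s)(Σ k / k^s) = Σ (Σ_{d | n} d) / n^s, the coefficient of 1/n^s is σ(n) = Σ_{d | n} d. For n = 189, divisors are [1, 3, 7, 9, 21, 27, 63, 189]; summing: σ(189) = 320.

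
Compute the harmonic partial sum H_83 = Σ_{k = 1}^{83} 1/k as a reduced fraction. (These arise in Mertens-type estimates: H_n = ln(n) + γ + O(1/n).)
H_83 = 3672441655127796364812512959533039359/734184632222154704090370027645633600

Direct summation: H_83 = 1 + 1/2 + ... + 1/83. The least common denominator is lcm(1, ..., 83) = 8076030954443701744994070304101969600; over this denominator the numerator is 8076030954443701744994070304101969600 + 4038015477221850872497035152050984800 + 2692010318147900581664690101367323200 + 2019007738610925436248517576025492400 + 1615206190888740348998814060820393920 + 1346005159073950290832345050683661600 + 1153718707777671677856295757728852800 + 1009503869305462718124258788012746200 + 897336772715966860554896700455774400 + 807603095444370174499407030410196960 + 734184632222154704090370027645633600 + 673002579536975145416172525341830800 + 621233150341823211153390023392459200 + 576859353888835838928147878864426400 + 538402063629580116332938020273464640 + 504751934652731359062129394006373100 + 475060644379041279117298253182468800 + 448668386357983430277448350227887200 + 425054260760194828683898437057998400 + 403801547722185087249703515205098480 + 384572902592557225952098585909617600 + 367092316111077352045185013822816800 + 351131780627987032391046534960955200 + 336501289768487572708086262670915400 + 323041238177748069799762812164078784 + 310616575170911605576695011696229600 + 299112257571988953518298900151924800 + 288429676944417919464073939432213200 + 278483826015300060172209320831102400 + 269201031814790058166469010136732320 + 260517127562700056290131300132321600 + 252375967326365679531064697003186550 + 244728210740718234696790009215211200 + 237530322189520639558649126591234400 + 230743741555534335571259151545770560 + 224334193178991715138724175113943600 + 218271106876856803918758656867620800 + 212527130380097414341949218528999200 + 207077716780607737051130007797486400 + 201900773861092543624851757602549240 + 196976364742529310853513909856145600 + 192286451296278612976049292954808800 + 187814673359155854534745821025627200 + 183546158055538676022592506911408400 + 179467354543193372110979340091154880 + 175565890313993516195523267480477600 + 171830445839227696702001495831956800 + 168250644884243786354043131335457700 + 164816958253953096836613679675550400 + 161520619088874034899881406082039392 + 158353548126347093039099417727489600 + 155308287585455802788347505848114800 + 152377942536673617830076798190603200 + 149556128785994476759149450075962400 + 146836926444430940818074005529126720 + 144214838472208959732036969716106600 + 141684753586731609561299479019332800 + 139241913007650030086104660415551200 + 136881880583791554999899496679694400 + 134600515907395029083234505068366160 + 132393950072847569590066726296753600 + 130258563781350028145065650066160800 + 128190967530852408650699528636539200 + 126187983663182839765532348501593275 + 124246630068364642230678004678491840 + 122364105370359117348395004607605600 + 120537775439458234999911497076148800 + 118765161094760319779324563295617200 + 117043926875995677463682178320318400 + 115371870777767167785629575772885280 + 113746914851319742887240426818337600 + 112167096589495857569362087556971800 + 110630561019776736232795483617835200 + 109135553438428401959379328433810400 + 107680412725916023266587604054692928 + 106263565190048707170974609264499600 + 104883518888879243441481432520804800 + 103538858390303868525565003898743200 + 102228239929667110696127472203822400 + 100950386930546271812425878801274620 + 99704085857329651172766300050641600 + 98488182371264655426756954928072800 + 97301577764381948734868316916891200 = 40396858206405760012937642554863432949, so H_83 = 40396858206405760012937642554863432949/8076030954443701744994070304101969600; reducing by gcd(40396858206405760012937642554863432949, 8076030954443701744994070304101969600) = 11 gives 3672441655127796364812512959533039359/734184632222154704090370027645633600 ≈ 5.00207. (The PNT-adjacent estimate ln(83) + γ ≈ 4.99606 matches within O(1/n).)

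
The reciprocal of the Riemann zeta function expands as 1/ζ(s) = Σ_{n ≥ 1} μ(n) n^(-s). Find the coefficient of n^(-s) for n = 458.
μ(458) = 1

Factor n = 458 = 2 · 229. μ(n) = 0 if any exponent ≥ 2 (not squarefree); otherwise μ(n) = (−1)^{ω(n)} where ω(n) is the number of distinct prime factors. Applying: μ(458) = 1.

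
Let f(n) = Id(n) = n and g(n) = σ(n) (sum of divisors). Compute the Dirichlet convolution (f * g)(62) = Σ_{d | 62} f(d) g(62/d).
(Id * σ)(62) = 315

Divisors of 62: [1, 2, 31, 62]. For each d | 62:
  d = 1: Id(1) · σ(62/1) = 1 · 96 = 96
  d = 2: Id(2) · σ(62/2) = 2 · 32 = 64
  d = 31: Id(31) · σ(62/31) = 31 · 3 = 93
  d = 62: Id(62) · σ(62/62) = 62 · 1 = 62
Summing: (Id * σ)(62) = 96 + 64 + 93 + 62 = 315.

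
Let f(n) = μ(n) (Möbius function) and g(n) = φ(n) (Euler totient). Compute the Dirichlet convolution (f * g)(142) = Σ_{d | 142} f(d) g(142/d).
(μ * φ)(142) = 0

Divisors of 142: [1, 2, 71, 142]. For each d | 142:
  d = 1: μ(1) · φ(142/1) = 1 · 70 = 70
  d = 2: μ(2) · φ(142/2) = -1 · 70 = -70
  d = 71: μ(71) · φ(142/71) = -1 · 1 = -1
  d = 142: μ(142) · φ(142/142) = 1 · 1 = 1
Summing: (μ * φ)(142) = 70 + -70 + -1 + 1 = 0.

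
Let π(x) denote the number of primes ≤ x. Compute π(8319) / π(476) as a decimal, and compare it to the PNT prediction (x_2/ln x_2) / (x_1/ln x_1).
π(8319)/π(476) = 1044/91 ≈ 11.4725;  PNT prediction ≈ 11.9376.

π(476) = 91 and π(8319) = 1044, so π(8319)/π(476) ≈ 11.4725. The PNT-predicted ratio is (8319/ln(8319)) / (476/ln(476)) ≈ 11.9376. The two agree to within a few percent, as expected.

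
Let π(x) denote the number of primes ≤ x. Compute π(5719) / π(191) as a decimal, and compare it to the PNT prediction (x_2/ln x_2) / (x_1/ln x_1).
π(5719)/π(191) = 753/43 ≈ 17.5116;  PNT prediction ≈ 18.1778.

π(191) = 43 and π(5719) = 753, so π(5719)/π(191) ≈ 17.5116. The PNT-predicted ratio is (5719/ln(5719)) / (191/ln(191)) ≈ 18.1778. The two agree to within a few percent, as expected.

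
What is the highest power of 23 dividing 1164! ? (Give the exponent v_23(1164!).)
v_23(1164!) = 52

Legendre's formula: v_p(n!) = Σ_{k ≥ 1} ⌊n / p^k⌋. For p = 23, n = 1164, the terms are:
  ⌊1164/23^1⌋ = ⌊1164/23⌋ = 50
  ⌊1164/23^2⌋ = ⌊1164/529⌋ = 2
(the next term ⌊1164/23^3⌋ = 0, terminating the sum). Summing: v_23(1164!) = 50 + 2 = 52.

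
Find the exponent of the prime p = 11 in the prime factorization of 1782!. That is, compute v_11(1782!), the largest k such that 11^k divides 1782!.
v_11(1782!) = 177

Legendre's formula: v_p(n!) = Σ_{k ≥ 1} ⌊n / p^k⌋. For p = 11, n = 1782, the terms are:
  ⌊1782/11^1⌋ = ⌊1782/11⌋ = 162
  ⌊1782/11^2⌋ = ⌊1782/121⌋ = 14
  ⌊1782/11^3⌋ = ⌊1782/1331⌋ = 1
(the next term ⌊1782/11^4⌋ = 0, terminating the sum). Summing: v_11(1782!) = 162 + 14 + 1 = 177.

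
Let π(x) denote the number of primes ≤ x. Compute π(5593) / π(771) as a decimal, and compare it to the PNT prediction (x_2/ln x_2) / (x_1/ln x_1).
π(5593)/π(771) = 738/136 ≈ 5.4265;  PNT prediction ≈ 5.5884.

π(771) = 136 and π(5593) = 738, so π(5593)/π(771) ≈ 5.4265. The PNT-predicted ratio is (5593/ln(5593)) / (771/ln(771)) ≈ 5.5884. The two agree to within a few percent, as expected.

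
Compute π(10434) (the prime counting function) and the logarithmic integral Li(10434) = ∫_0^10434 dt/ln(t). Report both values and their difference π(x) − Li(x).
π(10434) = 1277;  Li(10434) ≈ 1293.15;  π(x) − Li(x) ≈ -16.15.

Direct count of primes ≤ 10434 gives π(10434) = 1277. Numerical evaluation of the logarithmic integral gives Li(10434) ≈ 1293.15. The difference π(x) − Li(x) ≈ -16.15 is typically negative for small/moderate x (Li(x) overestimates), though Littlewood's theorem shows this sign changes infinitely often.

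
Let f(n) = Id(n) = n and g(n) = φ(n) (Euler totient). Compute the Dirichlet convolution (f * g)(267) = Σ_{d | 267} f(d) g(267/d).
(Id * φ)(267) = 885

Divisors of 267: [1, 3, 89, 267]. For each d | 267:
  d = 1: Id(1) · φ(267/1) = 1 · 176 = 176
  d = 3: Id(3) · φ(267/3) = 3 · 88 = 264
  d = 89: Id(89) · φ(267/89) = 89 · 2 = 178
  d = 267: Id(267) · φ(267/267) = 267 · 1 = 267
Summing: (Id * φ)(267) = 176 + 264 + 178 + 267 = 885.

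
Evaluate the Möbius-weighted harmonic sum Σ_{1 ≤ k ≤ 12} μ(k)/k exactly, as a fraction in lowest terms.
Σ μ(k)/k = -1/2310

Values of μ(k) for 1 ≤ k ≤ 12: μ(1) = 1, μ(2) = -1, μ(3) = -1, μ(5) = -1, μ(6) = 1, μ(7) = -1, μ(10) = 1, μ(11) = -1, with μ = 0 on non-squarefree integers. Summing μ(k)/k for k where μ(k) ≠ 0 gives -1/2310 ≈ -0.0004. (PNT ⟺ this sum → 0 as n → ∞.)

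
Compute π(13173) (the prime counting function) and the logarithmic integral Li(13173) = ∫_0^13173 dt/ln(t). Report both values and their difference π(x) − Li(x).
π(13173) = 1567;  Li(13173) ≈ 1585.36;  π(x) − Li(x) ≈ -18.36.

Direct count of primes ≤ 13173 gives π(13173) = 1567. Numerical evaluation of the logarithmic integral gives Li(13173) ≈ 1585.36. The difference π(x) − Li(x) ≈ -18.36 is typically negative for small/moderate x (Li(x) overestimates), though Littlewood's theorem shows this sign changes infinitely often.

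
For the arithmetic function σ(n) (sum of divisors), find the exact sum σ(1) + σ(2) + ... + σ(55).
Σ_{n ≤ 55} σ(n) = 2496

Compute σ(n) for each 1 ≤ n ≤ 55: σ(1) = 1, σ(2) = 3, σ(3) = 4, σ(4) = 7, σ(5) = 6, σ(6) = 12, σ(7) = 8, σ(8) = 15, σ(9) = 13, σ(10) = 18, σ(11) = 12, σ(12) = 28, σ(13) = 14, σ(14) = 24, σ(15) = 24, σ(16) = 31, σ(17) = 18, σ(18) = 39, σ(19) = 20, σ(20) = 42, σ(21) = 32, σ(22) = 36, σ(23) = 24, σ(24) = 60, σ(25) = 31, σ(26) = 42, σ(27) = 40, σ(28) = 56, σ(29) = 30, σ(30) = 72, σ(31) = 32, σ(32) = 63, σ(33) = 48, σ(34) = 54, σ(35) = 48, σ(36) = 91, σ(37) = 38, σ(38) = 60, σ(39) = 56, σ(40) = 90, σ(41) = 42, σ(42) = 96, σ(43) = 44, σ(44) = 84, σ(45) = 78, σ(46) = 72, σ(47) = 48, σ(48) = 124, σ(49) = 57, σ(50) = 93, σ(51) = 72, σ(52) = 98, σ(53) = 54, σ(54) = 120, σ(55) = 72. Summing all 55 values: 2496. (Average order: Σ_{n ≤ x} σ(n) ~ (π²/12) x². For x = 55, (π²/12)·55² ≈ 2487.96.)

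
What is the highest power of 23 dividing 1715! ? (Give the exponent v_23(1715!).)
v_23(1715!) = 77

Legendre's formula: v_p(n!) = Σ_{k ≥ 1} ⌊n / p^k⌋. For p = 23, n = 1715, the terms are:
  ⌊1715/23^1⌋ = ⌊1715/23⌋ = 74
  ⌊1715/23^2⌋ = ⌊1715/529⌋ = 3
(the next term ⌊1715/23^3⌋ = 0, terminating the sum). Summing: v_23(1715!) = 74 + 3 = 77.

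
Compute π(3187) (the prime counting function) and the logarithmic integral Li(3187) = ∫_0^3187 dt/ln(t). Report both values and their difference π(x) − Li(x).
π(3187) = 451;  Li(3187) ≈ 466.03;  π(x) − Li(x) ≈ -15.03.

Direct count of primes ≤ 3187 gives π(3187) = 451. Numerical evaluation of the logarithmic integral gives Li(3187) ≈ 466.03. The difference π(x) − Li(x) ≈ -15.03 is typically negative for small/moderate x (Li(x) overestimates), though Littlewood's theorem shows this sign changes infinitely often.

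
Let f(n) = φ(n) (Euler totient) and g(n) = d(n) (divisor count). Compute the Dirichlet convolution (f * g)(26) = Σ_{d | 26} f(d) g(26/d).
(φ * d)(26) = 42

Divisors of 26: [1, 2, 13, 26]. For each d | 26:
  d = 1: φ(1) · d(26/1) = 1 · 4 = 4
  d = 2: φ(2) · d(26/2) = 1 · 2 = 2
  d = 13: φ(13) · d(26/13) = 12 · 2 = 24
  d = 26: φ(26) · d(26/26) = 12 · 1 = 12
Summing: (φ * d)(26) = 4 + 2 + 24 + 12 = 42.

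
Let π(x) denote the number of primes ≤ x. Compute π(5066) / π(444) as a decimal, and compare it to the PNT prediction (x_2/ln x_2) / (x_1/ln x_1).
π(5066)/π(444) = 677/86 ≈ 7.8721;  PNT prediction ≈ 8.1536.

π(444) = 86 and π(5066) = 677, so π(5066)/π(444) ≈ 7.8721. The PNT-predicted ratio is (5066/ln(5066)) / (444/ln(444)) ≈ 8.1536. The two agree to within a few percent, as expected.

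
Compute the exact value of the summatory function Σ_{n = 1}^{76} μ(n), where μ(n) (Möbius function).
Σ_{n ≤ 76} μ(n) = -3

Compute μ(n) for each 1 ≤ n ≤ 76: μ(1) = 1, μ(2) = -1, μ(3) = -1, μ(4) = 0, μ(5) = -1, μ(6) = 1, μ(7) = -1, μ(8) = 0, μ(9) = 0, μ(10) = 1, μ(11) = -1, μ(12) = 0, μ(13) = -1, μ(14) = 1, μ(15) = 1, μ(16) = 0, μ(17) = -1, μ(18) = 0, μ(19) = -1, μ(20) = 0, μ(21) = 1, μ(22) = 1, μ(23) = -1, μ(24) = 0, μ(25) = 0, μ(26) = 1, μ(27) = 0, μ(28) = 0, μ(29) = -1, μ(30) = -1, μ(31) = -1, μ(32) = 0, μ(33) = 1, μ(34) = 1, μ(35) = 1, μ(36) = 0, μ(37) = -1, μ(38) = 1, μ(39) = 1, μ(40) = 0, μ(41) = -1, μ(42) = -1, μ(43) = -1, μ(44) = 0, μ(45) = 0, μ(46) = 1, μ(47) = -1, μ(48) = 0, μ(49) = 0, μ(50) = 0, μ(51) = 1, μ(52) = 0, μ(53) = -1, μ(54) = 0, μ(55) = 1, μ(56) = 0, μ(57) = 1, μ(58) = 1, μ(59) = -1, μ(60) = 0, μ(61) = -1, μ(62) = 1, μ(63) = 0, μ(64) = 0, μ(65) = 1, μ(66) = -1, μ(67) = -1, μ(68) = 0, μ(69) = 1, μ(70) = -1, μ(71) = -1, μ(72) = 0, μ(73) = -1, μ(74) = 1, μ(75) = 0, μ(76) = 0. Summing all 76 values: -3. (Mertens function M(x) = Σ_{n ≤ x} μ(n); on average M(x) should be small (PNT ⟺ M(x) = o(x)).)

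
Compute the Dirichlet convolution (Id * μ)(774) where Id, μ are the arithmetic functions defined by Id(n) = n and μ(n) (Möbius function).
(Id * μ)(774) = 252

Divisors of 774: [1, 2, 3, 6, 9, 18, 43, 86, 129, 258, 387, 774]. For each d | 774:
  d = 1: Id(1) · μ(774/1) = 1 · 0 = 0
  d = 2: Id(2) · μ(774/2) = 2 · 0 = 0
  d = 3: Id(3) · μ(774/3) = 3 · -1 = -3
  d = 6: Id(6) · μ(774/6) = 6 · 1 = 6
  d = 9: Id(9) · μ(774/9) = 9 · 1 = 9
  d = 18: Id(18) · μ(774/18) = 18 · -1 = -18
  d = 43: Id(43) · μ(774/43) = 43 · 0 = 0
  d = 86: Id(86) · μ(774/86) = 86 · 0 = 0
  d = 129: Id(129) · μ(774/129) = 129 · 1 = 129
  d = 258: Id(258) · μ(774/258) = 258 · -1 = -258
  d = 387: Id(387) · μ(774/387) = 387 · -1 = -387
  d = 774: Id(774) · μ(774/774) = 774 · 1 = 774
Summing: (Id * μ)(774) = 0 + 0 + -3 + 6 + 9 + -18 + 0 + 0 + 129 + -258 + -387 + 774 = 252.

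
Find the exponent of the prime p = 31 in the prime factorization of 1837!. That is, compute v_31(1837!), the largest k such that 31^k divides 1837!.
v_31(1837!) = 60

Legendre's formula: v_p(n!) = Σ_{k ≥ 1} ⌊n / p^k⌋. For p = 31, n = 1837, the terms are:
  ⌊1837/31^1⌋ = ⌊1837/31⌋ = 59
  ⌊1837/31^2⌋ = ⌊1837/961⌋ = 1
(the next term ⌊1837/31^3⌋ = 0, terminating the sum). Summing: v_31(1837!) = 59 + 1 = 60.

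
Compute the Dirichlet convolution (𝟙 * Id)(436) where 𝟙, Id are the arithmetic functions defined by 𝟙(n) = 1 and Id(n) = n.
(𝟙 * Id)(436) = 770

Divisors of 436: [1, 2, 4, 109, 218, 436]. For each d | 436:
  d = 1: 𝟙(1) · Id(436/1) = 1 · 436 = 436
  d = 2: 𝟙(2) · Id(436/2) = 1 · 218 = 218
  d = 4: 𝟙(4) · Id(436/4) = 1 · 109 = 109
  d = 109: 𝟙(109) · Id(436/109) = 1 · 4 = 4
  d = 218: 𝟙(218) · Id(436/218) = 1 · 2 = 2
  d = 436: 𝟙(436) · Id(436/436) = 1 · 1 = 1
Summing: (𝟙 * Id)(436) = 436 + 218 + 109 + 4 + 2 + 1 = 770.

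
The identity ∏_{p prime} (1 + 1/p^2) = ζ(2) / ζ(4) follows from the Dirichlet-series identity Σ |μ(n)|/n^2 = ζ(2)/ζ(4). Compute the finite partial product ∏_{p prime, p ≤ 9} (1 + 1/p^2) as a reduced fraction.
∏ = 650/441

The primes p ≤ 9 are [2, 3, 5, 7]. For each, (1 + 1/p^2) = (p^2 + 1)/p^2. Multiplying these fractions over p ∈ [2, 3, 5, 7] gives 650/441. (In the limit P → ∞ this tends to ζ(2)/ζ(4).)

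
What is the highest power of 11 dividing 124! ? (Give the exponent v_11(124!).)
v_11(124!) = 12

Legendre's formula: v_p(n!) = Σ_{k ≥ 1} ⌊n / p^k⌋. For p = 11, n = 124, the terms are:
  ⌊124/11^1⌋ = ⌊124/11⌋ = 11
  ⌊124/11^2⌋ = ⌊124/121⌋ = 1
(the next term ⌊124/11^3⌋ = 0, terminating the sum). Summing: v_11(124!) = 11 + 1 = 12.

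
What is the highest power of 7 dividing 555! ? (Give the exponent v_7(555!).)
v_7(555!) = 91

Legendre's formula: v_p(n!) = Σ_{k ≥ 1} ⌊n / p^k⌋. For p = 7, n = 555, the terms are:
  ⌊555/7^1⌋ = ⌊555/7⌋ = 79
  ⌊555/7^2⌋ = ⌊555/49⌋ = 11
  ⌊555/7^3⌋ = ⌊555/343⌋ = 1
(the next term ⌊555/7^4⌋ = 0, terminating the sum). Summing: v_7(555!) = 79 + 11 + 1 = 91.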